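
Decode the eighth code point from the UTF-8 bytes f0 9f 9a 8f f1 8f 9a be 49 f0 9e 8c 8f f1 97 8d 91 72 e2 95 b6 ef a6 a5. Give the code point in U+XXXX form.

Offset 0: leading byte 0xF0 = 11110000 → 4-byte char #1 = F0 9F 9A 8F.
Offset 4: leading byte 0xF1 = 11110001 → 4-byte char #2 = F1 8F 9A BE.
Offset 8: leading byte 0x49 = 01001001 → 1-byte char #3 = 49.
Offset 9: leading byte 0xF0 = 11110000 → 4-byte char #4 = F0 9E 8C 8F.
Offset 13: leading byte 0xF1 = 11110001 → 4-byte char #5 = F1 97 8D 91.
Offset 17: leading byte 0x72 = 01110010 → 1-byte char #6 = 72.
Offset 18: leading byte 0xE2 = 11100010 → 3-byte char #7 = E2 95 B6.
Offset 21: leading byte 0xEF = 11101111 → 3-byte char #8 = EF A6 A5.
Leading byte 0xEF = 11101111 matches 1110xxxx → 3-byte sequence.
Byte 1: 0xEF = 11101111, payload 1111 (4 bits).
Byte 2: 0xA6 = 10100110 (10xxxxxx ✓), payload 100110.
Byte 3: 0xA5 = 10100101 (10xxxxxx ✓), payload 100101.
Concatenate: 1111100110100101 = 0xF9A5 (16 bits → U+F9A5).

U+F9A5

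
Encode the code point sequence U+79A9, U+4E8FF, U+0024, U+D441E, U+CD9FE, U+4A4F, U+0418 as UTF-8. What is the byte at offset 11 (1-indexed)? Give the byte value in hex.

1-indexed offset 11 is 0-indexed offset 10.
U+79A9 → 3-byte form E7 A6 A9 at offsets 0–2.
U+4E8FF → 4-byte form F1 8E A3 BF at offsets 3–6.
U+0024 → 1-byte form 24 at offsets 7–7.
U+D441E → 4-byte form F3 94 90 9E at offsets 8–11.
Offset 10 falls in char 4's range; it's byte 3 of F3 94 90 9E = 0x90.

0x90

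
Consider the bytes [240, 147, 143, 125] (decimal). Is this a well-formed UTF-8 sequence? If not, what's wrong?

invalid (non-continuation byte where continuation expected)

Leading byte 0xF0 = 11110000 → 4-byte form.
Byte 4 is 0x7D = 01111101, which is not 10xxxxxx — expected a continuation byte.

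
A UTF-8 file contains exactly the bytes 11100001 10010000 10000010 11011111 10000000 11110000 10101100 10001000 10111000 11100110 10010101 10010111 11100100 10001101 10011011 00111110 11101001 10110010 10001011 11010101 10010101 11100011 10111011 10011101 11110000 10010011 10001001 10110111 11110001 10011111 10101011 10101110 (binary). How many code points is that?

11

Byte at offset 0: 0xE1 = 11100001 → 3-byte char (#1). Advance 3.
Byte at offset 3: 0xDF = 11011111 → 2-byte char (#2). Advance 2.
Byte at offset 5: 0xF0 = 11110000 → 4-byte char (#3). Advance 4.
Byte at offset 9: 0xE6 = 11100110 → 3-byte char (#4). Advance 3.
Byte at offset 12: 0xE4 = 11100100 → 3-byte char (#5). Advance 3.
Byte at offset 15: 0x3E = 00111110 → 1-byte char (#6). Advance 1.
Byte at offset 16: 0xE9 = 11101001 → 3-byte char (#7). Advance 3.
Byte at offset 19: 0xD5 = 11010101 → 2-byte char (#8). Advance 2.
Byte at offset 21: 0xE3 = 11100011 → 3-byte char (#9). Advance 3.
Byte at offset 24: 0xF0 = 11110000 → 4-byte char (#10). Advance 4.
Byte at offset 28: 0xF1 = 11110001 → 4-byte char (#11). Advance 4.
Reached end at offset 32 after 11 code points.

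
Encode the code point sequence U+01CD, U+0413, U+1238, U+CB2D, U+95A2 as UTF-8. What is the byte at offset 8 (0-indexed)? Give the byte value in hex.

0xAC

U+01CD → 2-byte form C7 8D at offsets 0–1.
U+0413 → 2-byte form D0 93 at offsets 2–3.
U+1238 → 3-byte form E1 88 B8 at offsets 4–6.
U+CB2D → 3-byte form EC AC AD at offsets 7–9.
Offset 8 falls in char 4's range; it's byte 2 of EC AC AD = 0xAC.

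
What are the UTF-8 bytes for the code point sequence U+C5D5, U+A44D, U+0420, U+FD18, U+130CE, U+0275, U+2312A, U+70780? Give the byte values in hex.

EC 97 95 EA 91 8D D0 A0 EF B4 98 F0 93 83 8E C9 B5 F0 A3 84 AA F1 B0 9E 80

U+C5D5: 3-byte form → EC 97 95.
U+A44D: 3-byte form → EA 91 8D.
U+0420: 2-byte form → D0 A0.
U+FD18: 3-byte form → EF B4 98.
U+130CE: 4-byte form → F0 93 83 8E.
U+0275: 2-byte form → C9 B5.
U+2312A: 4-byte form → F0 A3 84 AA.
U+70780: 4-byte form → F1 B0 9E 80.
Concatenated (25 bytes): EC 97 95 EA 91 8D D0 A0 EF B4 98 F0 93 83 8E C9 B5 F0 A3 84 AA F1 B0 9E 80.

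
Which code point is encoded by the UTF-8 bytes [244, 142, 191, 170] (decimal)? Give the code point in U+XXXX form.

Leading byte 0xF4 = 11110100 matches 11110xxx → 4-byte sequence.
Byte 1: 0xF4 = 11110100, payload 100 (3 bits).
Byte 2: 0x8E = 10001110 (10xxxxxx ✓), payload 001110.
Byte 3: 0xBF = 10111111 (10xxxxxx ✓), payload 111111.
Byte 4: 0xAA = 10101010 (10xxxxxx ✓), payload 101010.
Concatenate: 100001110111111101010 = 0x10EFEA (21 bits → U+10EFEA).

U+10EFEA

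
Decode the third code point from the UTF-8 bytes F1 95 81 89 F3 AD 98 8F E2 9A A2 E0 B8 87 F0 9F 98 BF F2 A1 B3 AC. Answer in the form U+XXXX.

Offset 0: leading byte 0xF1 = 11110001 → 4-byte char #1 = F1 95 81 89.
Offset 4: leading byte 0xF3 = 11110011 → 4-byte char #2 = F3 AD 98 8F.
Offset 8: leading byte 0xE2 = 11100010 → 3-byte char #3 = E2 9A A2.
Leading byte 0xE2 = 11100010 matches 1110xxxx → 3-byte sequence.
Byte 1: 0xE2 = 11100010, payload 0010 (4 bits).
Byte 2: 0x9A = 10011010 (10xxxxxx ✓), payload 011010.
Byte 3: 0xA2 = 10100010 (10xxxxxx ✓), payload 100010.
Concatenate: 0010011010100010 = 0x26A2 (16 bits → U+26A2).

U+26A2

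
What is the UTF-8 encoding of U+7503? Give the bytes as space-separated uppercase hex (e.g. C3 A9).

E7 94 83

U+7503 = 0x7503 = 29955 decimal. In range U+0800–U+FFFF → 3-byte form: 1110xxxx 10xxxxxx 10xxxxxx.
Binary (16 bits): 0111010100000011.
Split 4+6+6: 0111 | 010100 | 000011.
Byte 1: 11100111 = 0xE7.
Byte 2: 10010100 = 0x94.
Byte 3: 10000011 = 0x83.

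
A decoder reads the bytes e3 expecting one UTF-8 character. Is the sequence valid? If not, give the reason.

invalid (sequence truncated)

Leading byte 0xE3 = 11100011 → 3-byte form, but only 1 byte is present.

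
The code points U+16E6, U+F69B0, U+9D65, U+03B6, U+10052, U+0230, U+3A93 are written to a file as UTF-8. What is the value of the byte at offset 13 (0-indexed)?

U+16E6 → 3-byte form E1 9B A6 at offsets 0–2.
U+F69B0 → 4-byte form F3 B6 A6 B0 at offsets 3–6.
U+9D65 → 3-byte form E9 B5 A5 at offsets 7–9.
U+03B6 → 2-byte form CE B6 at offsets 10–11.
U+10052 → 4-byte form F0 90 81 92 at offsets 12–15.
Offset 13 falls in char 5's range; it's byte 2 of F0 90 81 92 = 0x90.

0x90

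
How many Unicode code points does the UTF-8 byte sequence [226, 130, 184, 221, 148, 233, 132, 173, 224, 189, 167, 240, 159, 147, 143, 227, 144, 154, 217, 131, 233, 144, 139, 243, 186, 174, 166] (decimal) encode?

9

Byte at offset 0: 0xE2 = 11100010 → 3-byte char (#1). Advance 3.
Byte at offset 3: 0xDD = 11011101 → 2-byte char (#2). Advance 2.
Byte at offset 5: 0xE9 = 11101001 → 3-byte char (#3). Advance 3.
Byte at offset 8: 0xE0 = 11100000 → 3-byte char (#4). Advance 3.
Byte at offset 11: 0xF0 = 11110000 → 4-byte char (#5). Advance 4.
Byte at offset 15: 0xE3 = 11100011 → 3-byte char (#6). Advance 3.
Byte at offset 18: 0xD9 = 11011001 → 2-byte char (#7). Advance 2.
Byte at offset 20: 0xE9 = 11101001 → 3-byte char (#8). Advance 3.
Byte at offset 23: 0xF3 = 11110011 → 4-byte char (#9). Advance 4.
Reached end at offset 27 after 9 code points.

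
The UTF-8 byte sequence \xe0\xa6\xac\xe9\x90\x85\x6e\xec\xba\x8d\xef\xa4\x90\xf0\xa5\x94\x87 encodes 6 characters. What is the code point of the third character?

U+006E

Offset 0: leading byte 0xE0 = 11100000 → 3-byte char #1 = E0 A6 AC.
Offset 3: leading byte 0xE9 = 11101001 → 3-byte char #2 = E9 90 85.
Offset 6: leading byte 0x6E = 01101110 → 1-byte char #3 = 6E.
Leading byte 0x6E = 01101110 matches 0xxxxxxx → 1-byte sequence.
Byte 1: 0x6E = 01101110, payload 1101110 (7 bits).
Concatenate: 1101110 = 0x6E (7 bits → U+006E).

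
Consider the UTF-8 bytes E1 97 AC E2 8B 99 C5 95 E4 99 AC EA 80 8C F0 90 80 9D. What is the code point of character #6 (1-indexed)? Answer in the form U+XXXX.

Offset 0: leading byte 0xE1 = 11100001 → 3-byte char #1 = E1 97 AC.
Offset 3: leading byte 0xE2 = 11100010 → 3-byte char #2 = E2 8B 99.
Offset 6: leading byte 0xC5 = 11000101 → 2-byte char #3 = C5 95.
Offset 8: leading byte 0xE4 = 11100100 → 3-byte char #4 = E4 99 AC.
Offset 11: leading byte 0xEA = 11101010 → 3-byte char #5 = EA 80 8C.
Offset 14: leading byte 0xF0 = 11110000 → 4-byte char #6 = F0 90 80 9D.
Leading byte 0xF0 = 11110000 matches 11110xxx → 4-byte sequence.
Byte 1: 0xF0 = 11110000, payload 000 (3 bits).
Byte 2: 0x90 = 10010000 (10xxxxxx ✓), payload 010000.
Byte 3: 0x80 = 10000000 (10xxxxxx ✓), payload 000000.
Byte 4: 0x9D = 10011101 (10xxxxxx ✓), payload 011101.
Concatenate: 000010000000000011101 = 0x1001D (21 bits → U+1001D).

U+1001D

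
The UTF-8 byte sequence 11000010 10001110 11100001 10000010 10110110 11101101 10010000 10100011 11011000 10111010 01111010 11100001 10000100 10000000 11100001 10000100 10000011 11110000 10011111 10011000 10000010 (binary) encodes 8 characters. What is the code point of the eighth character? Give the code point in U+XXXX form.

U+1F602

Offset 0: leading byte 0xC2 = 11000010 → 2-byte char #1 = C2 8E.
Offset 2: leading byte 0xE1 = 11100001 → 3-byte char #2 = E1 82 B6.
Offset 5: leading byte 0xED = 11101101 → 3-byte char #3 = ED 90 A3.
Offset 8: leading byte 0xD8 = 11011000 → 2-byte char #4 = D8 BA.
Offset 10: leading byte 0x7A = 01111010 → 1-byte char #5 = 7A.
Offset 11: leading byte 0xE1 = 11100001 → 3-byte char #6 = E1 84 80.
Offset 14: leading byte 0xE1 = 11100001 → 3-byte char #7 = E1 84 83.
Offset 17: leading byte 0xF0 = 11110000 → 4-byte char #8 = F0 9F 98 82.
Leading byte 0xF0 = 11110000 matches 11110xxx → 4-byte sequence.
Byte 1: 0xF0 = 11110000, payload 000 (3 bits).
Byte 2: 0x9F = 10011111 (10xxxxxx ✓), payload 011111.
Byte 3: 0x98 = 10011000 (10xxxxxx ✓), payload 011000.
Byte 4: 0x82 = 10000010 (10xxxxxx ✓), payload 000010.
Concatenate: 000011111011000000010 = 0x1F602 (21 bits → U+1F602).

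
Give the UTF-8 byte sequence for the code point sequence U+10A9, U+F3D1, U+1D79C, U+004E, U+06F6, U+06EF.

U+10A9: 3-byte form → E1 82 A9.
U+F3D1: 3-byte form → EF 8F 91.
U+1D79C: 4-byte form → F0 9D 9E 9C.
U+004E: 1-byte form → 4E.
U+06F6: 2-byte form → DB B6.
U+06EF: 2-byte form → DB AF.
Concatenated (15 bytes): E1 82 A9 EF 8F 91 F0 9D 9E 9C 4E DB B6 DB AF.

E1 82 A9 EF 8F 91 F0 9D 9E 9C 4E DB B6 DB AF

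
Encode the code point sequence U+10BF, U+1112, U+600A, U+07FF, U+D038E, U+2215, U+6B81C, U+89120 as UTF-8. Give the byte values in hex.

E1 82 BF E1 84 92 E6 80 8A DF BF F3 90 8E 8E E2 88 95 F1 AB A0 9C F2 89 84 A0

U+10BF: 3-byte form → E1 82 BF.
U+1112: 3-byte form → E1 84 92.
U+600A: 3-byte form → E6 80 8A.
U+07FF: 2-byte form → DF BF.
U+D038E: 4-byte form → F3 90 8E 8E.
U+2215: 3-byte form → E2 88 95.
U+6B81C: 4-byte form → F1 AB A0 9C.
U+89120: 4-byte form → F2 89 84 A0.
Concatenated (26 bytes): E1 82 BF E1 84 92 E6 80 8A DF BF F3 90 8E 8E E2 88 95 F1 AB A0 9C F2 89 84 A0.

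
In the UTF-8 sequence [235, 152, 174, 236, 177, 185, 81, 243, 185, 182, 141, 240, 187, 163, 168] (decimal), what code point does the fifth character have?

U+3B8E8

Offset 0: leading byte 0xEB = 11101011 → 3-byte char #1 = EB 98 AE.
Offset 3: leading byte 0xEC = 11101100 → 3-byte char #2 = EC B1 B9.
Offset 6: leading byte 0x51 = 01010001 → 1-byte char #3 = 51.
Offset 7: leading byte 0xF3 = 11110011 → 4-byte char #4 = F3 B9 B6 8D.
Offset 11: leading byte 0xF0 = 11110000 → 4-byte char #5 = F0 BB A3 A8.
Leading byte 0xF0 = 11110000 matches 11110xxx → 4-byte sequence.
Byte 1: 0xF0 = 11110000, payload 000 (3 bits).
Byte 2: 0xBB = 10111011 (10xxxxxx ✓), payload 111011.
Byte 3: 0xA3 = 10100011 (10xxxxxx ✓), payload 100011.
Byte 4: 0xA8 = 10101000 (10xxxxxx ✓), payload 101000.
Concatenate: 000111011100011101000 = 0x3B8E8 (21 bits → U+3B8E8).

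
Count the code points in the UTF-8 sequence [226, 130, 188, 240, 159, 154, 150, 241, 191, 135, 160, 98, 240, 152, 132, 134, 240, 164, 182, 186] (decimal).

6

Byte at offset 0: 0xE2 = 11100010 → 3-byte char (#1). Advance 3.
Byte at offset 3: 0xF0 = 11110000 → 4-byte char (#2). Advance 4.
Byte at offset 7: 0xF1 = 11110001 → 4-byte char (#3). Advance 4.
Byte at offset 11: 0x62 = 01100010 → 1-byte char (#4). Advance 1.
Byte at offset 12: 0xF0 = 11110000 → 4-byte char (#5). Advance 4.
Byte at offset 16: 0xF0 = 11110000 → 4-byte char (#6). Advance 4.
Reached end at offset 20 after 6 code points.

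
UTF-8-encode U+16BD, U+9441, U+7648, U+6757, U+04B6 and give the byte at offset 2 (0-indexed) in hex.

0xBD

U+16BD → 3-byte form E1 9A BD at offsets 0–2.
Offset 2 falls in char 1's range; it's byte 3 of E1 9A BD = 0xBD.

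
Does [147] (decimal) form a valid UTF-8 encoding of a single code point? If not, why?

Byte 0x93 = 10010011 has the form 10xxxxxx — a continuation byte — but there is no preceding leading byte.

invalid (continuation byte with no leading byte)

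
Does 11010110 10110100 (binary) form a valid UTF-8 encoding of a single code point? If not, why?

valid

Leading byte 0xD6 = 11010110 → 2-byte form.
Continuation bytes 0xB4=10110100 all match 10xxxxxx.
Decoded value 0x5B4 is ≥ 0x80 (shortest form) and not a surrogate.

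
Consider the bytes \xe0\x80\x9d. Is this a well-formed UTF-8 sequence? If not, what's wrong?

Leading byte 0xE0 = 11100000 → 3-byte form.
Continuation bytes all match 10xxxxxx. Payload decodes to 0x1D.
But 0x1D < 0x800, the minimum for a 3-byte sequence — this is an overlong encoding.

invalid (overlong encoding)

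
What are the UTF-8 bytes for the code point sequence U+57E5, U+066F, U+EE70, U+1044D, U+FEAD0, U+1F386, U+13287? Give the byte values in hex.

U+57E5: 3-byte form → E5 9F A5.
U+066F: 2-byte form → D9 AF.
U+EE70: 3-byte form → EE B9 B0.
U+1044D: 4-byte form → F0 90 91 8D.
U+FEAD0: 4-byte form → F3 BE AB 90.
U+1F386: 4-byte form → F0 9F 8E 86.
U+13287: 4-byte form → F0 93 8A 87.
Concatenated (24 bytes): E5 9F A5 D9 AF EE B9 B0 F0 90 91 8D F3 BE AB 90 F0 9F 8E 86 F0 93 8A 87.

E5 9F A5 D9 AF EE B9 B0 F0 90 91 8D F3 BE AB 90 F0 9F 8E 86 F0 93 8A 87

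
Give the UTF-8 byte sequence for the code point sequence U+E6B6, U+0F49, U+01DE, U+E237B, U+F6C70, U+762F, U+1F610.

U+E6B6: 3-byte form → EE 9A B6.
U+0F49: 3-byte form → E0 BD 89.
U+01DE: 2-byte form → C7 9E.
U+E237B: 4-byte form → F3 A2 8D BB.
U+F6C70: 4-byte form → F3 B6 B1 B0.
U+762F: 3-byte form → E7 98 AF.
U+1F610: 4-byte form → F0 9F 98 90.
Concatenated (23 bytes): EE 9A B6 E0 BD 89 C7 9E F3 A2 8D BB F3 B6 B1 B0 E7 98 AF F0 9F 98 90.

EE 9A B6 E0 BD 89 C7 9E F3 A2 8D BB F3 B6 B1 B0 E7 98 AF F0 9F 98 90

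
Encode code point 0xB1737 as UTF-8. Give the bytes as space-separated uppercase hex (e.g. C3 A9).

U+B1737 = 0xB1737 = 726839 decimal. In range U+10000–U+10FFFF → 4-byte form: 11110xxx 10xxxxxx 10xxxxxx 10xxxxxx.
Binary (21 bits): 010110001011100110111.
Split 3+6+6+6: 010 | 110001 | 011100 | 110111.
Byte 1: 11110010 = 0xF2.
Byte 2: 10110001 = 0xB1.
Byte 3: 10011100 = 0x9C.
Byte 4: 10110111 = 0xB7.

F2 B1 9C B7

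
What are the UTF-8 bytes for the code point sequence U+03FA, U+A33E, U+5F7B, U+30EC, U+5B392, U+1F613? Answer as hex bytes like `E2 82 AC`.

U+03FA: 2-byte form → CF BA.
U+A33E: 3-byte form → EA 8C BE.
U+5F7B: 3-byte form → E5 BD BB.
U+30EC: 3-byte form → E3 83 AC.
U+5B392: 4-byte form → F1 9B 8E 92.
U+1F613: 4-byte form → F0 9F 98 93.
Concatenated (19 bytes): CF BA EA 8C BE E5 BD BB E3 83 AC F1 9B 8E 92 F0 9F 98 93.

CF BA EA 8C BE E5 BD BB E3 83 AC F1 9B 8E 92 F0 9F 98 93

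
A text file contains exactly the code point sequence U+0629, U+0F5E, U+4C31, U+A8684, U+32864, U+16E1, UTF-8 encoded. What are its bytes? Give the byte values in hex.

U+0629: 2-byte form → D8 A9.
U+0F5E: 3-byte form → E0 BD 9E.
U+4C31: 3-byte form → E4 B0 B1.
U+A8684: 4-byte form → F2 A8 9A 84.
U+32864: 4-byte form → F0 B2 A1 A4.
U+16E1: 3-byte form → E1 9B A1.
Concatenated (19 bytes): D8 A9 E0 BD 9E E4 B0 B1 F2 A8 9A 84 F0 B2 A1 A4 E1 9B A1.

D8 A9 E0 BD 9E E4 B0 B1 F2 A8 9A 84 F0 B2 A1 A4 E1 9B A1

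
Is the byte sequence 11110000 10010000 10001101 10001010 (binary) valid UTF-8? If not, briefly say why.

valid

Leading byte 0xF0 = 11110000 → 4-byte form.
Continuation bytes 0x90=10010000, 0x8D=10001101, 0x8A=10001010 all match 10xxxxxx.
Decoded value 0x1034A is ≥ 0x10000 (shortest form) and not a surrogate.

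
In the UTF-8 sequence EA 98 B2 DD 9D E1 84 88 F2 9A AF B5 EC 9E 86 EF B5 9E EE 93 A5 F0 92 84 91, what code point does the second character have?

U+075D

Offset 0: leading byte 0xEA = 11101010 → 3-byte char #1 = EA 98 B2.
Offset 3: leading byte 0xDD = 11011101 → 2-byte char #2 = DD 9D.
Leading byte 0xDD = 11011101 matches 110xxxxx → 2-byte sequence.
Byte 1: 0xDD = 11011101, payload 11101 (5 bits).
Byte 2: 0x9D = 10011101 (10xxxxxx ✓), payload 011101.
Concatenate: 11101011101 = 0x75D (11 bits → U+075D).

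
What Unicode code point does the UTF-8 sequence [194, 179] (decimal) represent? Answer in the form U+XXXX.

Leading byte 0xC2 = 11000010 matches 110xxxxx → 2-byte sequence.
Byte 1: 0xC2 = 11000010, payload 00010 (5 bits).
Byte 2: 0xB3 = 10110011 (10xxxxxx ✓), payload 110011.
Concatenate: 00010110011 = 0xB3 (11 bits → U+00B3).

U+00B3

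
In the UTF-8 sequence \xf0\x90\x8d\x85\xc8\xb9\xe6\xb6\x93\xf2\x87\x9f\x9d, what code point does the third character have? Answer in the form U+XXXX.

Offset 0: leading byte 0xF0 = 11110000 → 4-byte char #1 = F0 90 8D 85.
Offset 4: leading byte 0xC8 = 11001000 → 2-byte char #2 = C8 B9.
Offset 6: leading byte 0xE6 = 11100110 → 3-byte char #3 = E6 B6 93.
Leading byte 0xE6 = 11100110 matches 1110xxxx → 3-byte sequence.
Byte 1: 0xE6 = 11100110, payload 0110 (4 bits).
Byte 2: 0xB6 = 10110110 (10xxxxxx ✓), payload 110110.
Byte 3: 0x93 = 10010011 (10xxxxxx ✓), payload 010011.
Concatenate: 0110110110010011 = 0x6D93 (16 bits → U+6D93).

U+6D93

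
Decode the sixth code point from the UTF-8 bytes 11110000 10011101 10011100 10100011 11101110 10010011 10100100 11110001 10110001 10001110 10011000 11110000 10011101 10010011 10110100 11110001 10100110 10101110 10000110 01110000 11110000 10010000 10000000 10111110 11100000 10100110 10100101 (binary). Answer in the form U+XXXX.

Offset 0: leading byte 0xF0 = 11110000 → 4-byte char #1 = F0 9D 9C A3.
Offset 4: leading byte 0xEE = 11101110 → 3-byte char #2 = EE 93 A4.
Offset 7: leading byte 0xF1 = 11110001 → 4-byte char #3 = F1 B1 8E 98.
Offset 11: leading byte 0xF0 = 11110000 → 4-byte char #4 = F0 9D 93 B4.
Offset 15: leading byte 0xF1 = 11110001 → 4-byte char #5 = F1 A6 AE 86.
Offset 19: leading byte 0x70 = 01110000 → 1-byte char #6 = 70.
Leading byte 0x70 = 01110000 matches 0xxxxxxx → 1-byte sequence.
Byte 1: 0x70 = 01110000, payload 1110000 (7 bits).
Concatenate: 1110000 = 0x70 (7 bits → U+0070).

U+0070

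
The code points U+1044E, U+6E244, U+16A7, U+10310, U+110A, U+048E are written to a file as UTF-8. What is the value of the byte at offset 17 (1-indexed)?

0x84

1-indexed offset 17 is 0-indexed offset 16.
U+1044E → 4-byte form F0 90 91 8E at offsets 0–3.
U+6E244 → 4-byte form F1 AE 89 84 at offsets 4–7.
U+16A7 → 3-byte form E1 9A A7 at offsets 8–10.
U+10310 → 4-byte form F0 90 8C 90 at offsets 11–14.
U+110A → 3-byte form E1 84 8A at offsets 15–17.
Offset 16 falls in char 5's range; it's byte 2 of E1 84 8A = 0x84.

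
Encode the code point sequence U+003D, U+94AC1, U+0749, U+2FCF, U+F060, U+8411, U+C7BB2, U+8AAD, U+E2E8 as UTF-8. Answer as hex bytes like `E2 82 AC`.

U+003D: 1-byte form → 3D.
U+94AC1: 4-byte form → F2 94 AB 81.
U+0749: 2-byte form → DD 89.
U+2FCF: 3-byte form → E2 BF 8F.
U+F060: 3-byte form → EF 81 A0.
U+8411: 3-byte form → E8 90 91.
U+C7BB2: 4-byte form → F3 87 AE B2.
U+8AAD: 3-byte form → E8 AA AD.
U+E2E8: 3-byte form → EE 8B A8.
Concatenated (26 bytes): 3D F2 94 AB 81 DD 89 E2 BF 8F EF 81 A0 E8 90 91 F3 87 AE B2 E8 AA AD EE 8B A8.

3D F2 94 AB 81 DD 89 E2 BF 8F EF 81 A0 E8 90 91 F3 87 AE B2 E8 AA AD EE 8B A8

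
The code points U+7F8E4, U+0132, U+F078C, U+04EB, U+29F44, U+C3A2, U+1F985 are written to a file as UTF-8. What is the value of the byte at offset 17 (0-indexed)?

0x8E

U+7F8E4 → 4-byte form F1 BF A3 A4 at offsets 0–3.
U+0132 → 2-byte form C4 B2 at offsets 4–5.
U+F078C → 4-byte form F3 B0 9E 8C at offsets 6–9.
U+04EB → 2-byte form D3 AB at offsets 10–11.
U+29F44 → 4-byte form F0 A9 BD 84 at offsets 12–15.
U+C3A2 → 3-byte form EC 8E A2 at offsets 16–18.
Offset 17 falls in char 6's range; it's byte 2 of EC 8E A2 = 0x8E.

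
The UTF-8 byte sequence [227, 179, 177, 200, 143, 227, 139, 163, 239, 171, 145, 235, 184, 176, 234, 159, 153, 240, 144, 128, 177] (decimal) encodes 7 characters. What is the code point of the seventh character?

U+10031

Offset 0: leading byte 0xE3 = 11100011 → 3-byte char #1 = E3 B3 B1.
Offset 3: leading byte 0xC8 = 11001000 → 2-byte char #2 = C8 8F.
Offset 5: leading byte 0xE3 = 11100011 → 3-byte char #3 = E3 8B A3.
Offset 8: leading byte 0xEF = 11101111 → 3-byte char #4 = EF AB 91.
Offset 11: leading byte 0xEB = 11101011 → 3-byte char #5 = EB B8 B0.
Offset 14: leading byte 0xEA = 11101010 → 3-byte char #6 = EA 9F 99.
Offset 17: leading byte 0xF0 = 11110000 → 4-byte char #7 = F0 90 80 B1.
Leading byte 0xF0 = 11110000 matches 11110xxx → 4-byte sequence.
Byte 1: 0xF0 = 11110000, payload 000 (3 bits).
Byte 2: 0x90 = 10010000 (10xxxxxx ✓), payload 010000.
Byte 3: 0x80 = 10000000 (10xxxxxx ✓), payload 000000.
Byte 4: 0xB1 = 10110001 (10xxxxxx ✓), payload 110001.
Concatenate: 000010000000000110001 = 0x10031 (21 bits → U+10031).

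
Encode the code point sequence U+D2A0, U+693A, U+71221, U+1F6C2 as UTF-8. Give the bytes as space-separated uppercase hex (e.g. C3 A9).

U+D2A0: 3-byte form → ED 8A A0.
U+693A: 3-byte form → E6 A4 BA.
U+71221: 4-byte form → F1 B1 88 A1.
U+1F6C2: 4-byte form → F0 9F 9B 82.
Concatenated (14 bytes): ED 8A A0 E6 A4 BA F1 B1 88 A1 F0 9F 9B 82.

ED 8A A0 E6 A4 BA F1 B1 88 A1 F0 9F 9B 82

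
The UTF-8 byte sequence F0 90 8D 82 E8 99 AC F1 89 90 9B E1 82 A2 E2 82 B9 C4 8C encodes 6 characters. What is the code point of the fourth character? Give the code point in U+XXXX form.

U+10A2

Offset 0: leading byte 0xF0 = 11110000 → 4-byte char #1 = F0 90 8D 82.
Offset 4: leading byte 0xE8 = 11101000 → 3-byte char #2 = E8 99 AC.
Offset 7: leading byte 0xF1 = 11110001 → 4-byte char #3 = F1 89 90 9B.
Offset 11: leading byte 0xE1 = 11100001 → 3-byte char #4 = E1 82 A2.
Leading byte 0xE1 = 11100001 matches 1110xxxx → 3-byte sequence.
Byte 1: 0xE1 = 11100001, payload 0001 (4 bits).
Byte 2: 0x82 = 10000010 (10xxxxxx ✓), payload 000010.
Byte 3: 0xA2 = 10100010 (10xxxxxx ✓), payload 100010.
Concatenate: 0001000010100010 = 0x10A2 (16 bits → U+10A2).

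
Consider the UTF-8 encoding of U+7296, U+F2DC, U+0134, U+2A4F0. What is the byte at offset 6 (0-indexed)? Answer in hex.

0xC4

U+7296 → 3-byte form E7 8A 96 at offsets 0–2.
U+F2DC → 3-byte form EF 8B 9C at offsets 3–5.
U+0134 → 2-byte form C4 B4 at offsets 6–7.
Offset 6 falls in char 3's range; it's byte 1 of C4 B4 = 0xC4.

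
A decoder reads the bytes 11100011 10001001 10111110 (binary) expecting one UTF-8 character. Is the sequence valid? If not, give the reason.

Leading byte 0xE3 = 11100011 → 3-byte form.
Continuation bytes 0x89=10001001, 0xBE=10111110 all match 10xxxxxx.
Decoded value 0x327E is ≥ 0x800 (shortest form) and not a surrogate.

valid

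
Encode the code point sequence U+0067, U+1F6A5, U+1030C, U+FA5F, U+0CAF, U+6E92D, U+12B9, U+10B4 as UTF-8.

U+0067: 1-byte form → 67.
U+1F6A5: 4-byte form → F0 9F 9A A5.
U+1030C: 4-byte form → F0 90 8C 8C.
U+FA5F: 3-byte form → EF A9 9F.
U+0CAF: 3-byte form → E0 B2 AF.
U+6E92D: 4-byte form → F1 AE A4 AD.
U+12B9: 3-byte form → E1 8A B9.
U+10B4: 3-byte form → E1 82 B4.
Concatenated (25 bytes): 67 F0 9F 9A A5 F0 90 8C 8C EF A9 9F E0 B2 AF F1 AE A4 AD E1 8A B9 E1 82 B4.

67 F0 9F 9A A5 F0 90 8C 8C EF A9 9F E0 B2 AF F1 AE A4 AD E1 8A B9 E1 82 B4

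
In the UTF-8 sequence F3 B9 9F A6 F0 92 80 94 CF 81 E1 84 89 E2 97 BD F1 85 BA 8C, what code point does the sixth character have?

U+45E8C

Offset 0: leading byte 0xF3 = 11110011 → 4-byte char #1 = F3 B9 9F A6.
Offset 4: leading byte 0xF0 = 11110000 → 4-byte char #2 = F0 92 80 94.
Offset 8: leading byte 0xCF = 11001111 → 2-byte char #3 = CF 81.
Offset 10: leading byte 0xE1 = 11100001 → 3-byte char #4 = E1 84 89.
Offset 13: leading byte 0xE2 = 11100010 → 3-byte char #5 = E2 97 BD.
Offset 16: leading byte 0xF1 = 11110001 → 4-byte char #6 = F1 85 BA 8C.
Leading byte 0xF1 = 11110001 matches 11110xxx → 4-byte sequence.
Byte 1: 0xF1 = 11110001, payload 001 (3 bits).
Byte 2: 0x85 = 10000101 (10xxxxxx ✓), payload 000101.
Byte 3: 0xBA = 10111010 (10xxxxxx ✓), payload 111010.
Byte 4: 0x8C = 10001100 (10xxxxxx ✓), payload 001100.
Concatenate: 001000101111010001100 = 0x45E8C (21 bits → U+45E8C).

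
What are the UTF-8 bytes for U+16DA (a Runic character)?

E1 9B 9A

U+16DA = 0x16DA = 5850 decimal. In range U+0800–U+FFFF → 3-byte form: 1110xxxx 10xxxxxx 10xxxxxx.
Binary (16 bits): 0001011011011010.
Split 4+6+6: 0001 | 011011 | 011010.
Byte 1: 11100001 = 0xE1.
Byte 2: 10011011 = 0x9B.
Byte 3: 10011010 = 0x9A.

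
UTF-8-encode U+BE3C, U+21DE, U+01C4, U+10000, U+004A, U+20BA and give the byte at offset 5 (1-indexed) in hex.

0x87

1-indexed offset 5 is 0-indexed offset 4.
U+BE3C → 3-byte form EB B8 BC at offsets 0–2.
U+21DE → 3-byte form E2 87 9E at offsets 3–5.
Offset 4 falls in char 2's range; it's byte 2 of E2 87 9E = 0x87.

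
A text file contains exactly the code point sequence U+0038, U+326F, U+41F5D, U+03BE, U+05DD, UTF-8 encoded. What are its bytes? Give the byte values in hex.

U+0038: 1-byte form → 38.
U+326F: 3-byte form → E3 89 AF.
U+41F5D: 4-byte form → F1 81 BD 9D.
U+03BE: 2-byte form → CE BE.
U+05DD: 2-byte form → D7 9D.
Concatenated (12 bytes): 38 E3 89 AF F1 81 BD 9D CE BE D7 9D.

38 E3 89 AF F1 81 BD 9D CE BE D7 9D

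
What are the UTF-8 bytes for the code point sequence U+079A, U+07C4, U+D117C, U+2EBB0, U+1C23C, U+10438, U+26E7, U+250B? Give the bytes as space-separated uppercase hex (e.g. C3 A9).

DE 9A DF 84 F3 91 85 BC F0 AE AE B0 F0 9C 88 BC F0 90 90 B8 E2 9B A7 E2 94 8B

U+079A: 2-byte form → DE 9A.
U+07C4: 2-byte form → DF 84.
U+D117C: 4-byte form → F3 91 85 BC.
U+2EBB0: 4-byte form → F0 AE AE B0.
U+1C23C: 4-byte form → F0 9C 88 BC.
U+10438: 4-byte form → F0 90 90 B8.
U+26E7: 3-byte form → E2 9B A7.
U+250B: 3-byte form → E2 94 8B.
Concatenated (26 bytes): DE 9A DF 84 F3 91 85 BC F0 AE AE B0 F0 9C 88 BC F0 90 90 B8 E2 9B A7 E2 94 8B.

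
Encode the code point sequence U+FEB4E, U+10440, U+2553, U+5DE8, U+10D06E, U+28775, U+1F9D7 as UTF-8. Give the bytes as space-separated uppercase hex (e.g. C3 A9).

U+FEB4E: 4-byte form → F3 BE AD 8E.
U+10440: 4-byte form → F0 90 91 80.
U+2553: 3-byte form → E2 95 93.
U+5DE8: 3-byte form → E5 B7 A8.
U+10D06E: 4-byte form → F4 8D 81 AE.
U+28775: 4-byte form → F0 A8 9D B5.
U+1F9D7: 4-byte form → F0 9F A7 97.
Concatenated (26 bytes): F3 BE AD 8E F0 90 91 80 E2 95 93 E5 B7 A8 F4 8D 81 AE F0 A8 9D B5 F0 9F A7 97.

F3 BE AD 8E F0 90 91 80 E2 95 93 E5 B7 A8 F4 8D 81 AE F0 A8 9D B5 F0 9F A7 97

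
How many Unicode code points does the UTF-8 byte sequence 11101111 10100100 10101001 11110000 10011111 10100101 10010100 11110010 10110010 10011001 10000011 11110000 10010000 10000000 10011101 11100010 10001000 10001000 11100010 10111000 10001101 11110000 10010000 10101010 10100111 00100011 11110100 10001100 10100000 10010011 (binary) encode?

Byte at offset 0: 0xEF = 11101111 → 3-byte char (#1). Advance 3.
Byte at offset 3: 0xF0 = 11110000 → 4-byte char (#2). Advance 4.
Byte at offset 7: 0xF2 = 11110010 → 4-byte char (#3). Advance 4.
Byte at offset 11: 0xF0 = 11110000 → 4-byte char (#4). Advance 4.
Byte at offset 15: 0xE2 = 11100010 → 3-byte char (#5). Advance 3.
Byte at offset 18: 0xE2 = 11100010 → 3-byte char (#6). Advance 3.
Byte at offset 21: 0xF0 = 11110000 → 4-byte char (#7). Advance 4.
Byte at offset 25: 0x23 = 00100011 → 1-byte char (#8). Advance 1.
Byte at offset 26: 0xF4 = 11110100 → 4-byte char (#9). Advance 4.
Reached end at offset 30 after 9 code points.

9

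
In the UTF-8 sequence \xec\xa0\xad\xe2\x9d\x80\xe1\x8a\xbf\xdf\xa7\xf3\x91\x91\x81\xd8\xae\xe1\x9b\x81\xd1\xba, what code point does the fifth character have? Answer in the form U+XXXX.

Offset 0: leading byte 0xEC = 11101100 → 3-byte char #1 = EC A0 AD.
Offset 3: leading byte 0xE2 = 11100010 → 3-byte char #2 = E2 9D 80.
Offset 6: leading byte 0xE1 = 11100001 → 3-byte char #3 = E1 8A BF.
Offset 9: leading byte 0xDF = 11011111 → 2-byte char #4 = DF A7.
Offset 11: leading byte 0xF3 = 11110011 → 4-byte char #5 = F3 91 91 81.
Leading byte 0xF3 = 11110011 matches 11110xxx → 4-byte sequence.
Byte 1: 0xF3 = 11110011, payload 011 (3 bits).
Byte 2: 0x91 = 10010001 (10xxxxxx ✓), payload 010001.
Byte 3: 0x91 = 10010001 (10xxxxxx ✓), payload 010001.
Byte 4: 0x81 = 10000001 (10xxxxxx ✓), payload 000001.
Concatenate: 011010001010001000001 = 0xD1441 (21 bits → U+D1441).

U+D1441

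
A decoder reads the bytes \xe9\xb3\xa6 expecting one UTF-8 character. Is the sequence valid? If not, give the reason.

Leading byte 0xE9 = 11101001 → 3-byte form.
Continuation bytes 0xB3=10110011, 0xA6=10100110 all match 10xxxxxx.
Decoded value 0x9CE6 is ≥ 0x800 (shortest form) and not a surrogate.

valid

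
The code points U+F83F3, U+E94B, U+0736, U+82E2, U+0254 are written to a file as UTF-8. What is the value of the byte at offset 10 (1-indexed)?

1-indexed offset 10 is 0-indexed offset 9.
U+F83F3 → 4-byte form F3 B8 8F B3 at offsets 0–3.
U+E94B → 3-byte form EE A5 8B at offsets 4–6.
U+0736 → 2-byte form DC B6 at offsets 7–8.
U+82E2 → 3-byte form E8 8B A2 at offsets 9–11.
Offset 9 falls in char 4's range; it's byte 1 of E8 8B A2 = 0xE8.

0xE8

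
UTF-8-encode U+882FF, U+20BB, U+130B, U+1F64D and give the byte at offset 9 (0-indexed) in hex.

U+882FF → 4-byte form F2 88 8B BF at offsets 0–3.
U+20BB → 3-byte form E2 82 BB at offsets 4–6.
U+130B → 3-byte form E1 8C 8B at offsets 7–9.
Offset 9 falls in char 3's range; it's byte 3 of E1 8C 8B = 0x8B.

0x8B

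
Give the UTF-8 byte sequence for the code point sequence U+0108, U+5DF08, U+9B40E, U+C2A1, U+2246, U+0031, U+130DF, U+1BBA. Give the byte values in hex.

C4 88 F1 9D BC 88 F2 9B 90 8E EC 8A A1 E2 89 86 31 F0 93 83 9F E1 AE BA

U+0108: 2-byte form → C4 88.
U+5DF08: 4-byte form → F1 9D BC 88.
U+9B40E: 4-byte form → F2 9B 90 8E.
U+C2A1: 3-byte form → EC 8A A1.
U+2246: 3-byte form → E2 89 86.
U+0031: 1-byte form → 31.
U+130DF: 4-byte form → F0 93 83 9F.
U+1BBA: 3-byte form → E1 AE BA.
Concatenated (24 bytes): C4 88 F1 9D BC 88 F2 9B 90 8E EC 8A A1 E2 89 86 31 F0 93 83 9F E1 AE BA.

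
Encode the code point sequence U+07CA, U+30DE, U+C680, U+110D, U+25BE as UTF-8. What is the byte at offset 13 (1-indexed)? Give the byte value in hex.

1-indexed offset 13 is 0-indexed offset 12.
U+07CA → 2-byte form DF 8A at offsets 0–1.
U+30DE → 3-byte form E3 83 9E at offsets 2–4.
U+C680 → 3-byte form EC 9A 80 at offsets 5–7.
U+110D → 3-byte form E1 84 8D at offsets 8–10.
U+25BE → 3-byte form E2 96 BE at offsets 11–13.
Offset 12 falls in char 5's range; it's byte 2 of E2 96 BE = 0x96.

0x96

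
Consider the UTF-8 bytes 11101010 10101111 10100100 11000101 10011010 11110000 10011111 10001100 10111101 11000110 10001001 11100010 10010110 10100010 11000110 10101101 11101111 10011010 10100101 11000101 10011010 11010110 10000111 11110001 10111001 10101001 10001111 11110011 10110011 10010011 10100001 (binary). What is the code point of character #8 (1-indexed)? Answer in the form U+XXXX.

Offset 0: leading byte 0xEA = 11101010 → 3-byte char #1 = EA AF A4.
Offset 3: leading byte 0xC5 = 11000101 → 2-byte char #2 = C5 9A.
Offset 5: leading byte 0xF0 = 11110000 → 4-byte char #3 = F0 9F 8C BD.
Offset 9: leading byte 0xC6 = 11000110 → 2-byte char #4 = C6 89.
Offset 11: leading byte 0xE2 = 11100010 → 3-byte char #5 = E2 96 A2.
Offset 14: leading byte 0xC6 = 11000110 → 2-byte char #6 = C6 AD.
Offset 16: leading byte 0xEF = 11101111 → 3-byte char #7 = EF 9A A5.
Offset 19: leading byte 0xC5 = 11000101 → 2-byte char #8 = C5 9A.
Leading byte 0xC5 = 11000101 matches 110xxxxx → 2-byte sequence.
Byte 1: 0xC5 = 11000101, payload 00101 (5 bits).
Byte 2: 0x9A = 10011010 (10xxxxxx ✓), payload 011010.
Concatenate: 00101011010 = 0x15A (11 bits → U+015A).

U+015A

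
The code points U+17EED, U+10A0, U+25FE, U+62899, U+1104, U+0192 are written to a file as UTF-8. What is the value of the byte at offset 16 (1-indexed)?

1-indexed offset 16 is 0-indexed offset 15.
U+17EED → 4-byte form F0 97 BB AD at offsets 0–3.
U+10A0 → 3-byte form E1 82 A0 at offsets 4–6.
U+25FE → 3-byte form E2 97 BE at offsets 7–9.
U+62899 → 4-byte form F1 A2 A2 99 at offsets 10–13.
U+1104 → 3-byte form E1 84 84 at offsets 14–16.
Offset 15 falls in char 5's range; it's byte 2 of E1 84 84 = 0x84.

0x84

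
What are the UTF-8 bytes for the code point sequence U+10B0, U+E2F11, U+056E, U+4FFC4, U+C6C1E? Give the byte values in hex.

U+10B0: 3-byte form → E1 82 B0.
U+E2F11: 4-byte form → F3 A2 BC 91.
U+056E: 2-byte form → D5 AE.
U+4FFC4: 4-byte form → F1 8F BF 84.
U+C6C1E: 4-byte form → F3 86 B0 9E.
Concatenated (17 bytes): E1 82 B0 F3 A2 BC 91 D5 AE F1 8F BF 84 F3 86 B0 9E.

E1 82 B0 F3 A2 BC 91 D5 AE F1 8F BF 84 F3 86 B0 9E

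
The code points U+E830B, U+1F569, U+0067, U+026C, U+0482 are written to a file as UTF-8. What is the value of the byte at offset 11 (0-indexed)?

0xD2

U+E830B → 4-byte form F3 A8 8C 8B at offsets 0–3.
U+1F569 → 4-byte form F0 9F 95 A9 at offsets 4–7.
U+0067 → 1-byte form 67 at offsets 8–8.
U+026C → 2-byte form C9 AC at offsets 9–10.
U+0482 → 2-byte form D2 82 at offsets 11–12.
Offset 11 falls in char 5's range; it's byte 1 of D2 82 = 0xD2.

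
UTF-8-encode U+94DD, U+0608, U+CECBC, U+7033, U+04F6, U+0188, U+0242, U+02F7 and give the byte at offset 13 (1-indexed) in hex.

0xD3

1-indexed offset 13 is 0-indexed offset 12.
U+94DD → 3-byte form E9 93 9D at offsets 0–2.
U+0608 → 2-byte form D8 88 at offsets 3–4.
U+CECBC → 4-byte form F3 8E B2 BC at offsets 5–8.
U+7033 → 3-byte form E7 80 B3 at offsets 9–11.
U+04F6 → 2-byte form D3 B6 at offsets 12–13.
Offset 12 falls in char 5's range; it's byte 1 of D3 B6 = 0xD3.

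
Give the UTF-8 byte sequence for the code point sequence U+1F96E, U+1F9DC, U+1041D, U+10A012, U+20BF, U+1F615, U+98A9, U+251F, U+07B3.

U+1F96E: 4-byte form → F0 9F A5 AE.
U+1F9DC: 4-byte form → F0 9F A7 9C.
U+1041D: 4-byte form → F0 90 90 9D.
U+10A012: 4-byte form → F4 8A 80 92.
U+20BF: 3-byte form → E2 82 BF.
U+1F615: 4-byte form → F0 9F 98 95.
U+98A9: 3-byte form → E9 A2 A9.
U+251F: 3-byte form → E2 94 9F.
U+07B3: 2-byte form → DE B3.
Concatenated (31 bytes): F0 9F A5 AE F0 9F A7 9C F0 90 90 9D F4 8A 80 92 E2 82 BF F0 9F 98 95 E9 A2 A9 E2 94 9F DE B3.

F0 9F A5 AE F0 9F A7 9C F0 90 90 9D F4 8A 80 92 E2 82 BF F0 9F 98 95 E9 A2 A9 E2 94 9F DE B3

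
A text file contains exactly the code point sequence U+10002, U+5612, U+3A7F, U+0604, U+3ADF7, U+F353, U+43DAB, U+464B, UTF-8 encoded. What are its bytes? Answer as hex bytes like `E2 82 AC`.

F0 90 80 82 E5 98 92 E3 A9 BF D8 84 F0 BA B7 B7 EF 8D 93 F1 83 B6 AB E4 99 8B

U+10002: 4-byte form → F0 90 80 82.
U+5612: 3-byte form → E5 98 92.
U+3A7F: 3-byte form → E3 A9 BF.
U+0604: 2-byte form → D8 84.
U+3ADF7: 4-byte form → F0 BA B7 B7.
U+F353: 3-byte form → EF 8D 93.
U+43DAB: 4-byte form → F1 83 B6 AB.
U+464B: 3-byte form → E4 99 8B.
Concatenated (26 bytes): F0 90 80 82 E5 98 92 E3 A9 BF D8 84 F0 BA B7 B7 EF 8D 93 F1 83 B6 AB E4 99 8B.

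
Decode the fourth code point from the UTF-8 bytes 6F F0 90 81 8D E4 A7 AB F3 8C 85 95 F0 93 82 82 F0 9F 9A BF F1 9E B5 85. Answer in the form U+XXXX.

Offset 0: leading byte 0x6F = 01101111 → 1-byte char #1 = 6F.
Offset 1: leading byte 0xF0 = 11110000 → 4-byte char #2 = F0 90 81 8D.
Offset 5: leading byte 0xE4 = 11100100 → 3-byte char #3 = E4 A7 AB.
Offset 8: leading byte 0xF3 = 11110011 → 4-byte char #4 = F3 8C 85 95.
Leading byte 0xF3 = 11110011 matches 11110xxx → 4-byte sequence.
Byte 1: 0xF3 = 11110011, payload 011 (3 bits).
Byte 2: 0x8C = 10001100 (10xxxxxx ✓), payload 001100.
Byte 3: 0x85 = 10000101 (10xxxxxx ✓), payload 000101.
Byte 4: 0x95 = 10010101 (10xxxxxx ✓), payload 010101.
Concatenate: 011001100000101010101 = 0xCC155 (21 bits → U+CC155).

U+CC155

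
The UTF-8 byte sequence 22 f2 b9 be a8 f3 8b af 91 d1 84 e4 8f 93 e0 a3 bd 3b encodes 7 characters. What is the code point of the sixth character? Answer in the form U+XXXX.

U+08FD

Offset 0: leading byte 0x22 = 00100010 → 1-byte char #1 = 22.
Offset 1: leading byte 0xF2 = 11110010 → 4-byte char #2 = F2 B9 BE A8.
Offset 5: leading byte 0xF3 = 11110011 → 4-byte char #3 = F3 8B AF 91.
Offset 9: leading byte 0xD1 = 11010001 → 2-byte char #4 = D1 84.
Offset 11: leading byte 0xE4 = 11100100 → 3-byte char #5 = E4 8F 93.
Offset 14: leading byte 0xE0 = 11100000 → 3-byte char #6 = E0 A3 BD.
Leading byte 0xE0 = 11100000 matches 1110xxxx → 3-byte sequence.
Byte 1: 0xE0 = 11100000, payload 0000 (4 bits).
Byte 2: 0xA3 = 10100011 (10xxxxxx ✓), payload 100011.
Byte 3: 0xBD = 10111101 (10xxxxxx ✓), payload 111101.
Concatenate: 0000100011111101 = 0x8FD (16 bits → U+08FD).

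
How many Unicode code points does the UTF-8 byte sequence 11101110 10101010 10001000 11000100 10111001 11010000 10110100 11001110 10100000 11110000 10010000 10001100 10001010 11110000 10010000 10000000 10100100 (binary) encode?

6

Byte at offset 0: 0xEE = 11101110 → 3-byte char (#1). Advance 3.
Byte at offset 3: 0xC4 = 11000100 → 2-byte char (#2). Advance 2.
Byte at offset 5: 0xD0 = 11010000 → 2-byte char (#3). Advance 2.
Byte at offset 7: 0xCE = 11001110 → 2-byte char (#4). Advance 2.
Byte at offset 9: 0xF0 = 11110000 → 4-byte char (#5). Advance 4.
Byte at offset 13: 0xF0 = 11110000 → 4-byte char (#6). Advance 4.
Reached end at offset 17 after 6 code points.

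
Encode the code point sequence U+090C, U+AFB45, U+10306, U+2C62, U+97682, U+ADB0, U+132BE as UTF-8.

U+090C: 3-byte form → E0 A4 8C.
U+AFB45: 4-byte form → F2 AF AD 85.
U+10306: 4-byte form → F0 90 8C 86.
U+2C62: 3-byte form → E2 B1 A2.
U+97682: 4-byte form → F2 97 9A 82.
U+ADB0: 3-byte form → EA B6 B0.
U+132BE: 4-byte form → F0 93 8A BE.
Concatenated (25 bytes): E0 A4 8C F2 AF AD 85 F0 90 8C 86 E2 B1 A2 F2 97 9A 82 EA B6 B0 F0 93 8A BE.

E0 A4 8C F2 AF AD 85 F0 90 8C 86 E2 B1 A2 F2 97 9A 82 EA B6 B0 F0 93 8A BE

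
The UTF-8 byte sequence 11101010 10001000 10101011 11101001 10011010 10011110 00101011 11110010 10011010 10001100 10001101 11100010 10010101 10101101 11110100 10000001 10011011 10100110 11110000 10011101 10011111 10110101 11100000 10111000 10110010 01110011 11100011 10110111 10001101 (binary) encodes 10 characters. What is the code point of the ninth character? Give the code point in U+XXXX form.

U+0073

Offset 0: leading byte 0xEA = 11101010 → 3-byte char #1 = EA 88 AB.
Offset 3: leading byte 0xE9 = 11101001 → 3-byte char #2 = E9 9A 9E.
Offset 6: leading byte 0x2B = 00101011 → 1-byte char #3 = 2B.
Offset 7: leading byte 0xF2 = 11110010 → 4-byte char #4 = F2 9A 8C 8D.
Offset 11: leading byte 0xE2 = 11100010 → 3-byte char #5 = E2 95 AD.
Offset 14: leading byte 0xF4 = 11110100 → 4-byte char #6 = F4 81 9B A6.
Offset 18: leading byte 0xF0 = 11110000 → 4-byte char #7 = F0 9D 9F B5.
Offset 22: leading byte 0xE0 = 11100000 → 3-byte char #8 = E0 B8 B2.
Offset 25: leading byte 0x73 = 01110011 → 1-byte char #9 = 73.
Leading byte 0x73 = 01110011 matches 0xxxxxxx → 1-byte sequence.
Byte 1: 0x73 = 01110011, payload 1110011 (7 bits).
Concatenate: 1110011 = 0x73 (7 bits → U+0073).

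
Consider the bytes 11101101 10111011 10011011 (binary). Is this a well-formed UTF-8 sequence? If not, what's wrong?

invalid (encodes a surrogate (U+D800–U+DFFF))

Structurally a 3-byte sequence; payload = 0xDEDB.
But 0xDEDB is in U+D800–U+DFFF, the surrogate range. Surrogates are not Unicode scalar values and are forbidden in UTF-8.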